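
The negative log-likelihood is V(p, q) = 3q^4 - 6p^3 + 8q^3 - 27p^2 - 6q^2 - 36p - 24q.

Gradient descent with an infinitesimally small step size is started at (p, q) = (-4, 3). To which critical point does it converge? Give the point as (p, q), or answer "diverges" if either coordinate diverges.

(-2, 1)

V is separable, so gradient descent decouples: p follows -∂V/∂p, q follows -∂V/∂q.
∂V/∂p = -18(p + 1)(p + 2); at p=-4 this is -108, so p increases.
∂V/∂q = 12(q - 1)(q + 1)(q + 2); at q=3 this is 480, so q decreases.
p converges to its nearest critical value -2 (a local min of the p-part); q converges to 1. The iterate converges to (-2, 1).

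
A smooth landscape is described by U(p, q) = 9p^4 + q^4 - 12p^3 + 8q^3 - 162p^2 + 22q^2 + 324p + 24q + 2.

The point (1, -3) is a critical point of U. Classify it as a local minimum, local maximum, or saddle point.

The mixed partial ∂²U/∂p∂q is 0, so the Hessian at any point is diag(U_pp, U_qq) = diag(36(3p^2 - 2p - 9), 4(3q^2 + 12q + 11)).
At (1, -3): H = diag(-288, 8).
The eigenvalues have opposite signs, so H is indefinite: a saddle point.

saddle point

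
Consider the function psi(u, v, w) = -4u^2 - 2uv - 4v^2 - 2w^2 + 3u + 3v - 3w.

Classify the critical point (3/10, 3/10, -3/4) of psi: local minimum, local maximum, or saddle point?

The Hessian is constant: H = [[-8, -2, 0], [-2, -8, 0], [0, 0, -4]].
Leading principal minors: Δ₁ = -8, Δ₂ = 60, Δ₃ = -240.
The minors alternate sign starting negative (−, +, −), so H is negative definite: a local maximum.

local maximum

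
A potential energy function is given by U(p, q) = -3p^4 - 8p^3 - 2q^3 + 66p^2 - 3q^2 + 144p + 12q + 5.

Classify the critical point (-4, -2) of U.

saddle point

The mixed partial ∂²U/∂p∂q is 0, so the Hessian at any point is diag(U_pp, U_qq) = diag(12(-3p^2 - 4p + 11), -6(2q + 1)).
At (-4, -2): H = diag(-252, 18).
The eigenvalues have opposite signs, so H is indefinite: a saddle point.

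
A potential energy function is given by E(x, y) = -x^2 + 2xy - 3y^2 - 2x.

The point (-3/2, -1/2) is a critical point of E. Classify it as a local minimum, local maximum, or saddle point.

The Hessian of E is constant: H = [[-2, 2], [2, -6]].
det(H) = (-2)·(-6) − 2² = 8.
det(H) > 0 and tr(H) = -8 < 0, so H is negative definite and the point is a local maximum.

local maximum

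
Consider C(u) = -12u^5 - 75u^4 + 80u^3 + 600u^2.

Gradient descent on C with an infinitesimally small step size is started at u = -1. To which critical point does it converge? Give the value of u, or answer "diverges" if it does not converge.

0

C'(u) = -60u(u - 2)(u + 2)(u + 5), so C'(-1) = -720.
Gradient descent moves in the -C' direction, i.e. u is increasing.
The nearest critical point in that direction is u = 0, where C'' = 1200 > 0 (a local minimum). The iterate converges there.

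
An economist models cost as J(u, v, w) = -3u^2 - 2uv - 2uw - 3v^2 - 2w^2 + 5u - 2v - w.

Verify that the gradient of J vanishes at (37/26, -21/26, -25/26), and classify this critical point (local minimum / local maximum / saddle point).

local maximum

∇J = (-6u - 2v - 2w + 5, -2u - 6v - 2, -2u - 4w - 1); substituting (37/26, -21/26, -25/26) gives ∇J = (0, 0, 0), so (37/26, -21/26, -25/26) is indeed a critical point.
The Hessian is constant: H = [[-6, -2, -2], [-2, -6, 0], [-2, 0, -4]].
Leading principal minors: Δ₁ = -6, Δ₂ = 32, Δ₃ = -104.
The minors alternate sign starting negative (−, +, −), so H is negative definite: a local maximum.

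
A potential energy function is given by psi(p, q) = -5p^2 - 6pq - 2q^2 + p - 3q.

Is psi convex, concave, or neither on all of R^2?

psi is quadratic, so its Hessian is the constant matrix H = [[-10, -6], [-6, -4]].
det(H) = 4, tr(H) = -14.
det(H) > 0 and tr(H) < 0, so H is negative definite everywhere: concave.

concave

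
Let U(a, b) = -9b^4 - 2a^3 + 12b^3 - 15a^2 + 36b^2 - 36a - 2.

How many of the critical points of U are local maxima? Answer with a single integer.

U separates as a function of a plus a function of b, so ∇U=0 decouples.
∂U/∂a = -6(a + 2)(a + 3) = 0 at a ∈ {-3, -2}; ∂U/∂b = -36b(b - 2)(b + 1) = 0 at b ∈ {-1, 0, 2}.
The Hessian is diagonal: diag(U_aa, U_bb). Second derivatives: U_aa(-3)=6, U_aa(-2)=-6; U_bb(-1)=-108, U_bb(0)=72, U_bb(2)=-216.
Local maxima occur where both diagonal entries negative: (-2, -1), (-2, 2). Count: 2.

2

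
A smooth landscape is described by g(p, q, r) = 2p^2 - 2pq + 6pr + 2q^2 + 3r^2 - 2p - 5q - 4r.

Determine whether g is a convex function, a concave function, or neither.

neither

g is quadratic, so its Hessian is the constant matrix H = [[4, -2, 6], [-2, 4, 0], [6, 0, 6]].
Leading principal minors: 4, 12, -72.
Neither pattern holds ⇒ H is indefinite ⇒ neither convex nor concave.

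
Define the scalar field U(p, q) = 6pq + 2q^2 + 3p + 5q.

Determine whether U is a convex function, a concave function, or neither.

neither

U is quadratic, so its Hessian is the constant matrix H = [[0, 6], [6, 4]].
det(H) = -36, tr(H) = 4.
det(H) < 0, so H is indefinite: neither convex nor concave.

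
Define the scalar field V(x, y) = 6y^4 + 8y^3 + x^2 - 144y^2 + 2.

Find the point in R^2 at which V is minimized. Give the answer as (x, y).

(0, -4)

V(x,y) separates as P(x) + Q(y) + 2, so its minimum is min P + min Q + 2.
P'(x) = 2x vanishes at x ∈ {0}; Q'(y) = 24y(y - 3)(y + 4) vanishes at y ∈ {-4, 0, 3}.
Local minima of P (where P''>0): P(0)=0. Local minima of Q: Q(-4)=-1280, Q(3)=-594.
So the global minimum of V is P(0) + Q(-4) + 2 = 0 − 1280 + 2 = -1278, attained at (0, -4).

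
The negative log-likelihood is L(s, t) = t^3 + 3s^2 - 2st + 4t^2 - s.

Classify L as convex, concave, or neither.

The term t^3 is cubic, so the Hessian is not constant.
∂²L/∂t² = 6t + 8, which takes both signs as t varies (negative for sufficiently negative t). A diagonal entry of the Hessian changing sign means the Hessian is neither positive- nor negative-semidefinite on all of R^2.

neither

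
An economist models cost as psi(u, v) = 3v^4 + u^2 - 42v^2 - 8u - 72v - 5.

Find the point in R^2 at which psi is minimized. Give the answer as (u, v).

psi(u,v) separates as P(u) + Q(v) − 5, so its minimum is min P + min Q − 5.
P'(u) = 2u - 8 vanishes at u ∈ {4}; Q'(v) = 12(v - 3)(v + 1)(v + 2) vanishes at v ∈ {-2, -1, 3}.
Local minima of P (where P''>0): P(4)=-16. Local minima of Q: Q(-2)=24, Q(3)=-351.
So the global minimum of psi is P(4) + Q(3) − 5 = -16 − 351 − 5 = -372, attained at (4, 3).

(4, 3)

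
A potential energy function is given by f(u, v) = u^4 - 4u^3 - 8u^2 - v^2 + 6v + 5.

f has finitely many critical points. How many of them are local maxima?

f separates as a function of u plus a function of v, so ∇f=0 decouples.
∂f/∂u = 4u(u - 4)(u + 1) = 0 at u ∈ {-1, 0, 4}; ∂f/∂v = -2(v - 3) = 0 at v ∈ {3}.
The Hessian is diagonal: diag(f_uu, f_vv). Second derivatives: f_uu(-1)=20, f_uu(0)=-16, f_uu(4)=80; f_vv(3)=-2.
Local maxima occur where both diagonal entries negative: (0, 3). Count: 1.

1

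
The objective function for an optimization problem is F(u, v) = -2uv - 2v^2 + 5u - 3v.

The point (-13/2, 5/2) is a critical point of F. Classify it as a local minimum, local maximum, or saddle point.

saddle point

The Hessian of F is constant: H = [[0, -2], [-2, -4]].
det(H) = 0·(-4) − (-2)² = -4.
Since det(H) < 0, H is indefinite and the critical point is a saddle point.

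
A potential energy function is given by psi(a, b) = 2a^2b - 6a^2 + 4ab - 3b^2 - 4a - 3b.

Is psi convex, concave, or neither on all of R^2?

neither

The term 2a^2b is cubic, so the Hessian is not constant.
∂²psi/∂a² = 4b - 12, which takes both signs as b varies (negative for sufficiently negative b). A diagonal entry of the Hessian changing sign means the Hessian is neither positive- nor negative-semidefinite on all of R^2.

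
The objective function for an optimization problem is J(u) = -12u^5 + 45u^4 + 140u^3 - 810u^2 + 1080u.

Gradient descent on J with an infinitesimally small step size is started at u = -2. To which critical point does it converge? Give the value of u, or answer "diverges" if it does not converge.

-3

J'(u) = -60(u - 3)(u - 2)(u - 1)(u + 3), so J'(-2) = 3600.
Gradient descent moves in the -J' direction, i.e. u is decreasing.
The nearest critical point in that direction is u = -3, where J'' = 7200 > 0 (a local minimum). The iterate converges there.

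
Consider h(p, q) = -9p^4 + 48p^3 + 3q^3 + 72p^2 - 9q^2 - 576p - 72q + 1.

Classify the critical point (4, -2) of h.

local maximum

The mixed partial ∂²h/∂p∂q is 0, so the Hessian at any point is diag(h_pp, h_qq) = diag(36(-3p^2 + 8p + 4), 18(q - 1)).
At (4, -2): H = diag(-432, -54).
Both eigenvalues are negative, so H is negative definite: a local maximum.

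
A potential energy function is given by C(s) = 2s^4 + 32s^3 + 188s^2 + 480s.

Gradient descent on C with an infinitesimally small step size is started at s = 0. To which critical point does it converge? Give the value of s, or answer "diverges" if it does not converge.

C'(s) = 8(s + 3)(s + 4)(s + 5), so C'(0) = 480.
Gradient descent moves in the -C' direction, i.e. s is decreasing.
The nearest critical point in that direction is s = -3, where C'' = 16 > 0 (a local minimum). The iterate converges there.

-3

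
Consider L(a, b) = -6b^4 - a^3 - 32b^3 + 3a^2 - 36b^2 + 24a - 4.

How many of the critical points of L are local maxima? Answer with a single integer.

2

L separates as a function of a plus a function of b, so ∇L=0 decouples.
∂L/∂a = -3(a - 4)(a + 2) = 0 at a ∈ {-2, 4}; ∂L/∂b = -24b(b + 1)(b + 3) = 0 at b ∈ {-3, -1, 0}.
The Hessian is diagonal: diag(L_aa, L_bb). Second derivatives: L_aa(-2)=18, L_aa(4)=-18; L_bb(-3)=-144, L_bb(-1)=48, L_bb(0)=-72.
Local maxima occur where both diagonal entries negative: (4, -3), (4, 0). Count: 2.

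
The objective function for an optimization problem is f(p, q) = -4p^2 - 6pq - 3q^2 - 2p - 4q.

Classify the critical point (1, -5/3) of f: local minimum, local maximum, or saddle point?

local maximum

The Hessian of f is constant: H = [[-8, -6], [-6, -6]].
det(H) = (-8)·(-6) − (-6)² = 12.
det(H) > 0 and tr(H) = -14 < 0, so H is negative definite and the point is a local maximum.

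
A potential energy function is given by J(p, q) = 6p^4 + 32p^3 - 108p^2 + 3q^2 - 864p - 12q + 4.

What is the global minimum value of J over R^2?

-2222

J(p,q) separates as A(p) + B(q) + 4, so its minimum is min A + min B + 4.
A'(p) = 24(p - 3)(p + 3)(p + 4) vanishes at p ∈ {-4, -3, 3}; B'(q) = 6q - 12 vanishes at q ∈ {2}.
Local minima of A (where A''>0): A(-4)=1216, A(3)=-2214. Local minima of B: B(2)=-12.
So the global minimum of J is A(3) + B(2) + 4 = -2214 − 12 + 4 = -2222, attained at (3, 2).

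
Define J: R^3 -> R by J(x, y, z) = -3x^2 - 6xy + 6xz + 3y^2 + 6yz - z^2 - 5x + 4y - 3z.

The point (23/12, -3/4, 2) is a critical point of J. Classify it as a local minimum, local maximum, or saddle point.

saddle point

The Hessian is constant: H = [[-6, -6, 6], [-6, 6, 6], [6, 6, -2]].
Leading principal minors: Δ₁ = -6, Δ₂ = -72, Δ₃ = -288.
The minors fit neither the all-positive nor the alternating-sign pattern, so H is indefinite: a saddle point.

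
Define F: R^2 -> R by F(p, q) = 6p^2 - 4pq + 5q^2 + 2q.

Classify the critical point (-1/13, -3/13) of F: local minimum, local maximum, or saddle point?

The Hessian of F is constant: H = [[12, -4], [-4, 10]].
det(H) = 12·10 − (-4)² = 104.
det(H) > 0 and tr(H) = 22 > 0, so H is positive definite and the point is a local minimum.

local minimum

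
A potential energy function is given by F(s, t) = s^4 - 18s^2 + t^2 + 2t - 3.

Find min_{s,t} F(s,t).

-85

F(s,t) separates as P(s) + Q(t) − 3, so its minimum is min P + min Q − 3.
P'(s) = 4s(s - 3)(s + 3) vanishes at s ∈ {-3, 0, 3}; Q'(t) = 2(t + 1) vanishes at t ∈ {-1}.
Local minima of P (where P''>0): P(-3)=-81, P(3)=-81. Local minima of Q: Q(-1)=-1.
So the global minimum of F is P(-3) + Q(-1) − 3 = -81 − 1 − 3 = -85, attained at (-3, -1).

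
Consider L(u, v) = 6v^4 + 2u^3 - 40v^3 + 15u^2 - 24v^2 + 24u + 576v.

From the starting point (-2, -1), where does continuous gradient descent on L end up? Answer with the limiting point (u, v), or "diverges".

L is separable, so gradient descent decouples: u follows -∂L/∂u, v follows -∂L/∂v.
∂L/∂u = 6(u + 1)(u + 4); at u=-2 this is -12, so u increases.
∂L/∂v = 24(v - 4)(v - 3)(v + 2); at v=-1 this is 480, so v decreases.
u converges to its nearest critical value -1 (a local min of the u-part); v converges to -2. The iterate converges to (-1, -2).

(-1, -2)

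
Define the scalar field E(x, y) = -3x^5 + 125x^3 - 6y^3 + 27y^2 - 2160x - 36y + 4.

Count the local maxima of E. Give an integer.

2

E separates as a function of x plus a function of y, so ∇E=0 decouples.
∂E/∂x = -15(x - 4)(x - 3)(x + 3)(x + 4) = 0 at x ∈ {-4, -3, 3, 4}; ∂E/∂y = -18(y - 2)(y - 1) = 0 at y ∈ {1, 2}.
The Hessian is diagonal: diag(E_xx, E_yy). Second derivatives: E_xx(-4)=840, E_xx(-3)=-630, E_xx(3)=630, E_xx(4)=-840; E_yy(1)=18, E_yy(2)=-18.
Local maxima occur where both diagonal entries negative: (-3, 2), (4, 2). Count: 2.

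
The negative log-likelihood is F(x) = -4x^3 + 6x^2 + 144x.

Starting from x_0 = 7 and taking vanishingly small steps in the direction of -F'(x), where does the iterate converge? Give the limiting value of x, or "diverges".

diverges

F'(x) = -12(x - 4)(x + 3), so F'(7) = -360.
Gradient descent moves in the -F' direction, i.e. x is increasing.
There is no critical point above x=7, and F' keeps the same sign, so the iterate runs off to +∞.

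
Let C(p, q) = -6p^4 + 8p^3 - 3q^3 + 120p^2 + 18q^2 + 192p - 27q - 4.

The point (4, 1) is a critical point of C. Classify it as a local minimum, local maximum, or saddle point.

The mixed partial ∂²C/∂p∂q is 0, so the Hessian at any point is diag(C_pp, C_qq) = diag(24(-3p^2 + 2p + 10), 18(-q + 2)).
At (4, 1): H = diag(-720, 18).
The eigenvalues have opposite signs, so H is indefinite: a saddle point.

saddle point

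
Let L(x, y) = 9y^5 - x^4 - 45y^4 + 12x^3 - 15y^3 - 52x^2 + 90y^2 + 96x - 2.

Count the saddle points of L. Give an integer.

6

L separates as a function of x plus a function of y, so ∇L=0 decouples.
∂L/∂x = -4(x - 4)(x - 3)(x - 2) = 0 at x ∈ {2, 3, 4}; ∂L/∂y = 45y(y - 4)(y - 1)(y + 1) = 0 at y ∈ {-1, 0, 1, 4}.
The Hessian is diagonal: diag(L_xx, L_yy). Second derivatives: L_xx(2)=-8, L_xx(3)=4, L_xx(4)=-8; L_yy(-1)=-450, L_yy(0)=180, L_yy(1)=-270, L_yy(4)=2700.
Saddle points occur where the two diagonal entries have opposite signs: (2, 0), (2, 4), (3, -1), (3, 1), (4, 0), (4, 4). Count: 6.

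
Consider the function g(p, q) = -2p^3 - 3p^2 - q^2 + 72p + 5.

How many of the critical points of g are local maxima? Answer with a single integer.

g separates as a function of p plus a function of q, so ∇g=0 decouples.
∂g/∂p = -6(p - 3)(p + 4) = 0 at p ∈ {-4, 3}; ∂g/∂q = -2q = 0 at q ∈ {0}.
The Hessian is diagonal: diag(g_pp, g_qq). Second derivatives: g_pp(-4)=42, g_pp(3)=-42; g_qq(0)=-2.
Local maxima occur where both diagonal entries negative: (3, 0). Count: 1.

1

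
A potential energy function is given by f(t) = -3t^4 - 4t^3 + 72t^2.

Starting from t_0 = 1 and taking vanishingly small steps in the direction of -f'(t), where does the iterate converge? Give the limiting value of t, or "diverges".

f'(t) = -12t(t - 3)(t + 4), so f'(1) = 120.
Gradient descent moves in the -f' direction, i.e. t is decreasing.
The nearest critical point in that direction is t = 0, where f'' = 144 > 0 (a local minimum). The iterate converges there.

0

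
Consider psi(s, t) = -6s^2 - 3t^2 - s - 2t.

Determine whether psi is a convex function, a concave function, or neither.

psi is quadratic, so its Hessian is the constant matrix H = [[-12, 0], [0, -6]].
det(H) = 72, tr(H) = -18.
det(H) > 0 and tr(H) < 0, so H is negative definite everywhere: concave.

concave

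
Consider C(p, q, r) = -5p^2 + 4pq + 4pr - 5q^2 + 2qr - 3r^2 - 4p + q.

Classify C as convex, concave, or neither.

C is quadratic, so its Hessian is the constant matrix H = [[-10, 4, 4], [4, -10, 2], [4, 2, -6]].
Leading principal minors: -10, 84, -240.
Signs alternate −, +, − ⇒ H ≺ 0 ⇒ concave.

concave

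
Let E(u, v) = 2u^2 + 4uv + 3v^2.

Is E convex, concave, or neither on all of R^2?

convex

E is quadratic, so its Hessian is the constant matrix H = [[4, 4], [4, 6]].
det(H) = 8, tr(H) = 10.
det(H) > 0 and tr(H) > 0, so H is positive definite everywhere: convex.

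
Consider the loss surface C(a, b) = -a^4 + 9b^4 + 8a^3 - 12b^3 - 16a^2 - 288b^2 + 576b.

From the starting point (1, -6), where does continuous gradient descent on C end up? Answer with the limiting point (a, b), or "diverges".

C is separable, so gradient descent decouples: a follows -∂C/∂a, b follows -∂C/∂b.
∂C/∂a = -4a(a - 4)(a - 2); at a=1 this is -12, so a increases.
∂C/∂b = 36(b - 4)(b - 1)(b + 4); at b=-6 this is -5040, so b increases.
a converges to its nearest critical value 2 (a local min of the a-part); b converges to -4. The iterate converges to (2, -4).

(2, -4)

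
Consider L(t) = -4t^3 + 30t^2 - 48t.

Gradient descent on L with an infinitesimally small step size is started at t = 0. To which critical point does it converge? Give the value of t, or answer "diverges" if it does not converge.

L'(t) = -12(t - 4)(t - 1), so L'(0) = -48.
Gradient descent moves in the -L' direction, i.e. t is increasing.
The nearest critical point in that direction is t = 1, where L'' = 36 > 0 (a local minimum). The iterate converges there.

1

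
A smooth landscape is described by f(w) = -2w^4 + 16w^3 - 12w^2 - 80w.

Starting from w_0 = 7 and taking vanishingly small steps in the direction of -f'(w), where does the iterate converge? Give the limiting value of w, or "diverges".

f'(w) = -8(w - 5)(w - 2)(w + 1), so f'(7) = -640.
Gradient descent moves in the -f' direction, i.e. w is increasing.
There is no critical point above w=7, and f' keeps the same sign, so the iterate runs off to +∞.

diverges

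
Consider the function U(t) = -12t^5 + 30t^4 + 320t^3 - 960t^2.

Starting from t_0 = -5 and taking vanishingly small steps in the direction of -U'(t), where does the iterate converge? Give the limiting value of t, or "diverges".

-4

U'(t) = -60t(t - 4)(t - 2)(t + 4), so U'(-5) = -18900.
Gradient descent moves in the -U' direction, i.e. t is increasing.
The nearest critical point in that direction is t = -4, where U'' = 11520 > 0 (a local minimum). The iterate converges there.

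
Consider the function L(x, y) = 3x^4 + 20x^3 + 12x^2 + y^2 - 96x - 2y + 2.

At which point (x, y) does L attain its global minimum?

(1, 1)

L(x,y) separates as P(x) + Q(y) + 2, so its minimum is min P + min Q + 2.
P'(x) = 12(x - 1)(x + 2)(x + 4) vanishes at x ∈ {-4, -2, 1}; Q'(y) = 2y - 2 vanishes at y ∈ {1}.
Local minima of P (where P''>0): P(-4)=64, P(1)=-61. Local minima of Q: Q(1)=-1.
So the global minimum of L is P(1) + Q(1) + 2 = -61 − 1 + 2 = -60, attained at (1, 1).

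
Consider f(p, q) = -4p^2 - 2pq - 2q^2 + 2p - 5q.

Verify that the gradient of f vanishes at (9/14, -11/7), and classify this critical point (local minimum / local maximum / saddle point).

∇f = (-8p - 2q + 2, -2p - 4q - 5); substituting (9/14, -11/7) gives ∇f = (0, 0), so (9/14, -11/7) is indeed a critical point.
The Hessian of f is constant: H = [[-8, -2], [-2, -4]].
det(H) = (-8)·(-4) − (-2)² = 28.
det(H) > 0 and tr(H) = -12 < 0, so H is negative definite and the point is a local maximum.

local maximum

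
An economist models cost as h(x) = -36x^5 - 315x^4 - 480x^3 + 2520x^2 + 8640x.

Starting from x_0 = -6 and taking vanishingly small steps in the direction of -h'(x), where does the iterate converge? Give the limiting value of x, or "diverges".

-4

h'(x) = -180(x - 2)(x + 2)(x + 3)(x + 4), so h'(-6) = -34560.
Gradient descent moves in the -h' direction, i.e. x is increasing.
The nearest critical point in that direction is x = -4, where h'' = 2160 > 0 (a local minimum). The iterate converges there.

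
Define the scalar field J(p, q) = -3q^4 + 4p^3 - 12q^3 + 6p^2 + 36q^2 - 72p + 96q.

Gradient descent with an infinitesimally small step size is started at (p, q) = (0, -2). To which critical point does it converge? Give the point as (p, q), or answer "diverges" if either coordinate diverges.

(2, -1)

J is separable, so gradient descent decouples: p follows -∂J/∂p, q follows -∂J/∂q.
∂J/∂p = 12(p - 2)(p + 3); at p=0 this is -72, so p increases.
∂J/∂q = -12(q - 2)(q + 1)(q + 4); at q=-2 this is -96, so q increases.
p converges to its nearest critical value 2 (a local min of the p-part); q converges to -1. The iterate converges to (2, -1).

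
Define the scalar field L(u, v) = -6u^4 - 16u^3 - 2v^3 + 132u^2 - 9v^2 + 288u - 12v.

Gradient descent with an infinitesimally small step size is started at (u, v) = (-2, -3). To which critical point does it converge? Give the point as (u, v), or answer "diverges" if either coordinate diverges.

L is separable, so gradient descent decouples: u follows -∂L/∂u, v follows -∂L/∂v.
∂L/∂u = -24(u - 3)(u + 1)(u + 4); at u=-2 this is -240, so u increases.
∂L/∂v = -6(v + 1)(v + 2); at v=-3 this is -12, so v increases.
u converges to its nearest critical value -1 (a local min of the u-part); v converges to -2. The iterate converges to (-1, -2).

(-1, -2)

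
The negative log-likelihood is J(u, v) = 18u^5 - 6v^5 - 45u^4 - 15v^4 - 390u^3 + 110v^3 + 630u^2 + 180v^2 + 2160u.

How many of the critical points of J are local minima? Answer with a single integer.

4

J separates as a function of u plus a function of v, so ∇J=0 decouples.
∂J/∂u = 90(u - 4)(u - 2)(u + 1)(u + 3) = 0 at u ∈ {-3, -1, 2, 4}; ∂J/∂v = -30v(v - 3)(v + 1)(v + 4) = 0 at v ∈ {-4, -1, 0, 3}.
The Hessian is diagonal: diag(J_uu, J_vv). Second derivatives: J_uu(-3)=-6300, J_uu(-1)=2700, J_uu(2)=-2700, J_uu(4)=6300; J_vv(-4)=2520, J_vv(-1)=-360, J_vv(0)=360, J_vv(3)=-2520.
Local minima occur where both diagonal entries positive: (-1, -4), (-1, 0), (4, -4), (4, 0). Count: 4.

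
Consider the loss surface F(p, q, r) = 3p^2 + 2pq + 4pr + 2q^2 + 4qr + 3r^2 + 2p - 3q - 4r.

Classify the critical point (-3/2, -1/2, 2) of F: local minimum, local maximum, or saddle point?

The Hessian is constant: H = [[6, 2, 4], [2, 4, 4], [4, 4, 6]].
Leading principal minors: Δ₁ = 6, Δ₂ = 20, Δ₃ = 24.
All leading minors are positive, so H is positive definite: a local minimum.

local minimum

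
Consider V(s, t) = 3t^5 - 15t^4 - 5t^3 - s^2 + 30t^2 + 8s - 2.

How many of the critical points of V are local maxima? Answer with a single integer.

2

V separates as a function of s plus a function of t, so ∇V=0 decouples.
∂V/∂s = -2(s - 4) = 0 at s ∈ {4}; ∂V/∂t = 15t(t - 4)(t - 1)(t + 1) = 0 at t ∈ {-1, 0, 1, 4}.
The Hessian is diagonal: diag(V_ss, V_tt). Second derivatives: V_ss(4)=-2; V_tt(-1)=-150, V_tt(0)=60, V_tt(1)=-90, V_tt(4)=900.
Local maxima occur where both diagonal entries negative: (4, -1), (4, 1). Count: 2.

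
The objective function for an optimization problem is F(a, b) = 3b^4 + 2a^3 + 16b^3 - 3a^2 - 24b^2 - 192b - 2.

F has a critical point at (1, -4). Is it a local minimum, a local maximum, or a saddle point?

The mixed partial ∂²F/∂a∂b is 0, so the Hessian at any point is diag(F_aa, F_bb) = diag(6(2a - 1), 12(3b^2 + 8b - 4)).
At (1, -4): H = diag(6, 144).
Both eigenvalues are positive, so H is positive definite: a local minimum.

local minimum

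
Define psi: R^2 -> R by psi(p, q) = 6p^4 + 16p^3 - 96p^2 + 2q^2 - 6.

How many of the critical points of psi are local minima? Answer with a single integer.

2

psi separates as a function of p plus a function of q, so ∇psi=0 decouples.
∂psi/∂p = 24p(p - 2)(p + 4) = 0 at p ∈ {-4, 0, 2}; ∂psi/∂q = 4q = 0 at q ∈ {0}.
The Hessian is diagonal: diag(psi_pp, psi_qq). Second derivatives: psi_pp(-4)=576, psi_pp(0)=-192, psi_pp(2)=288; psi_qq(0)=4.
Local minima occur where both diagonal entries positive: (-4, 0), (2, 0). Count: 2.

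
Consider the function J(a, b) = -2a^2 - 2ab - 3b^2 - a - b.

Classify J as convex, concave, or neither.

J is quadratic, so its Hessian is the constant matrix H = [[-4, -2], [-2, -6]].
det(H) = 20, tr(H) = -10.
det(H) > 0 and tr(H) < 0, so H is negative definite everywhere: concave.

concave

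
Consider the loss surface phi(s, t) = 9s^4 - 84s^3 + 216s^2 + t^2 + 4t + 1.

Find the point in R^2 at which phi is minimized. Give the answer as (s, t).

(0, -2)

phi(s,t) separates as P(s) + Q(t) + 1, so its minimum is min P + min Q + 1.
P'(s) = 36s(s - 4)(s - 3) vanishes at s ∈ {0, 3, 4}; Q'(t) = 2(t + 2) vanishes at t ∈ {-2}.
Local minima of P (where P''>0): P(0)=0, P(4)=384. Local minima of Q: Q(-2)=-4.
So the global minimum of phi is P(0) + Q(-2) + 1 = 0 − 4 + 1 = -3, attained at (0, -2).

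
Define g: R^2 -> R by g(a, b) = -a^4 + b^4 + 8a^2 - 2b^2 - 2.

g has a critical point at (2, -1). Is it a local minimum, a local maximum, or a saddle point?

The mixed partial ∂²g/∂a∂b is 0, so the Hessian at any point is diag(g_aa, g_bb) = diag(4(-3a^2 + 4), 4(3b^2 - 1)).
At (2, -1): H = diag(-32, 8).
The eigenvalues have opposite signs, so H is indefinite: a saddle point.

saddle point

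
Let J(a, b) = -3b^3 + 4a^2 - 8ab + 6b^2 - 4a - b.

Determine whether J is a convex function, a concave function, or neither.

The term -3b^3 is cubic, so the Hessian is not constant.
∂²J/∂b² = -18b + 12, which takes both signs as b varies (negative for sufficiently large b). A diagonal entry of the Hessian changing sign means the Hessian is neither positive- nor negative-semidefinite on all of R^2.

neither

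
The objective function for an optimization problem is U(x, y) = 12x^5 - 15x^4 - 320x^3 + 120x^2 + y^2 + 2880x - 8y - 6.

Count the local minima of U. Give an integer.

U separates as a function of x plus a function of y, so ∇U=0 decouples.
∂U/∂x = 60(x - 4)(x - 2)(x + 2)(x + 3) = 0 at x ∈ {-3, -2, 2, 4}; ∂U/∂y = 2(y - 4) = 0 at y ∈ {4}.
The Hessian is diagonal: diag(U_xx, U_yy). Second derivatives: U_xx(-3)=-2100, U_xx(-2)=1440, U_xx(2)=-2400, U_xx(4)=5040; U_yy(4)=2.
Local minima occur where both diagonal entries positive: (-2, 4), (4, 4). Count: 2.

2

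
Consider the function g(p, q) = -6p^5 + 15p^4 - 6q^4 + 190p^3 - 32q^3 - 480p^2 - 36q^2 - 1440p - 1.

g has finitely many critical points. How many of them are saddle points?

g separates as a function of p plus a function of q, so ∇g=0 decouples.
∂g/∂p = -30(p - 4)(p - 3)(p + 1)(p + 4) = 0 at p ∈ {-4, -1, 3, 4}; ∂g/∂q = -24q(q + 1)(q + 3) = 0 at q ∈ {-3, -1, 0}.
The Hessian is diagonal: diag(g_pp, g_qq). Second derivatives: g_pp(-4)=5040, g_pp(-1)=-1800, g_pp(3)=840, g_pp(4)=-1200; g_qq(-3)=-144, g_qq(-1)=48, g_qq(0)=-72.
Saddle points occur where the two diagonal entries have opposite signs: (-4, -3), (-4, 0), (-1, -1), (3, -3), (3, 0), (4, -1). Count: 6.

6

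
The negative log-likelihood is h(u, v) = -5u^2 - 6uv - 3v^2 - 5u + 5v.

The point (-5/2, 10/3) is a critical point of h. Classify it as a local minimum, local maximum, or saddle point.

The Hessian of h is constant: H = [[-10, -6], [-6, -6]].
det(H) = (-10)·(-6) − (-6)² = 24.
det(H) > 0 and tr(H) = -16 < 0, so H is negative definite and the point is a local maximum.

local maximum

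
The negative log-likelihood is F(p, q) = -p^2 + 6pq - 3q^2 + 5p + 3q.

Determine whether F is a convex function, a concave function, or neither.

neither

F is quadratic, so its Hessian is the constant matrix H = [[-2, 6], [6, -6]].
det(H) = -24, tr(H) = -8.
det(H) < 0, so H is indefinite: neither convex nor concave.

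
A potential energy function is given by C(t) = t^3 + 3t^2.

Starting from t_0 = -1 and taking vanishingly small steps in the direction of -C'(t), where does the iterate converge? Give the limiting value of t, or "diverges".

0

C'(t) = 3t(t + 2), so C'(-1) = -3.
Gradient descent moves in the -C' direction, i.e. t is increasing.
The nearest critical point in that direction is t = 0, where C'' = 6 > 0 (a local minimum). The iterate converges there.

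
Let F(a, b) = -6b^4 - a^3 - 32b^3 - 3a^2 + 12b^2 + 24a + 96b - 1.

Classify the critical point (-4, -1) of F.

local minimum

The mixed partial ∂²F/∂a∂b is 0, so the Hessian at any point is diag(F_aa, F_bb) = diag(-6(a + 1), 24(-3b^2 - 8b + 1)).
At (-4, -1): H = diag(18, 144).
Both eigenvalues are positive, so H is positive definite: a local minimum.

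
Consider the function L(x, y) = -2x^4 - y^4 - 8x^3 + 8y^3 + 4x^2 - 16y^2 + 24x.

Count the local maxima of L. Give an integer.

L separates as a function of x plus a function of y, so ∇L=0 decouples.
∂L/∂x = -8(x - 1)(x + 1)(x + 3) = 0 at x ∈ {-3, -1, 1}; ∂L/∂y = -4y(y - 4)(y - 2) = 0 at y ∈ {0, 2, 4}.
The Hessian is diagonal: diag(L_xx, L_yy). Second derivatives: L_xx(-3)=-64, L_xx(-1)=32, L_xx(1)=-64; L_yy(0)=-32, L_yy(2)=16, L_yy(4)=-32.
Local maxima occur where both diagonal entries negative: (-3, 0), (-3, 4), (1, 0), (1, 4). Count: 4.

4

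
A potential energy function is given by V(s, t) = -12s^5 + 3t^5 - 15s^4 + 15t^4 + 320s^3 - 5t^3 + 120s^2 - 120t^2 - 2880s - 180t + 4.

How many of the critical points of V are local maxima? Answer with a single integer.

4

V separates as a function of s plus a function of t, so ∇V=0 decouples.
∂V/∂s = -60(s - 3)(s - 2)(s + 2)(s + 4) = 0 at s ∈ {-4, -2, 2, 3}; ∂V/∂t = 15(t - 2)(t + 1)(t + 2)(t + 3) = 0 at t ∈ {-3, -2, -1, 2}.
The Hessian is diagonal: diag(V_ss, V_tt). Second derivatives: V_ss(-4)=5040, V_ss(-2)=-2400, V_ss(2)=1440, V_ss(3)=-2100; V_tt(-3)=-150, V_tt(-2)=60, V_tt(-1)=-90, V_tt(2)=900.
Local maxima occur where both diagonal entries negative: (-2, -3), (-2, -1), (3, -3), (3, -1). Count: 4.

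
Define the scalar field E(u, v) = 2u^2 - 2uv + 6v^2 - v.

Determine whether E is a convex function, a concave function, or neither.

convex

E is quadratic, so its Hessian is the constant matrix H = [[4, -2], [-2, 12]].
det(H) = 44, tr(H) = 16.
det(H) > 0 and tr(H) > 0, so H is positive definite everywhere: convex.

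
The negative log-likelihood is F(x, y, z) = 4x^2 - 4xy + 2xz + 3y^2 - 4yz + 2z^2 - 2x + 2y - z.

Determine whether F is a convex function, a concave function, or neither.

F is quadratic, so its Hessian is the constant matrix H = [[8, -4, 2], [-4, 6, -4], [2, -4, 4]].
Leading principal minors: 8, 32, 40.
All positive ⇒ H ≻ 0 ⇒ convex.

convex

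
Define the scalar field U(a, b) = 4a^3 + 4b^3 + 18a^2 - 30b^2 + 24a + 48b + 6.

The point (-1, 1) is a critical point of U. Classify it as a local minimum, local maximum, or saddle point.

saddle point

The mixed partial ∂²U/∂a∂b is 0, so the Hessian at any point is diag(U_aa, U_bb) = diag(12(2a + 3), 12(2b - 5)).
At (-1, 1): H = diag(12, -36).
The eigenvalues have opposite signs, so H is indefinite: a saddle point.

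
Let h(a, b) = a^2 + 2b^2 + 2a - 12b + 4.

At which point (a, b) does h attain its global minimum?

(-1, 3)

h(a,b) separates as P(a) + Q(b) + 4, so its minimum is min P + min Q + 4.
P'(a) = 2a + 2 vanishes at a ∈ {-1}; Q'(b) = 4b - 12 vanishes at b ∈ {3}.
Local minima of P (where P''>0): P(-1)=-1. Local minima of Q: Q(3)=-18.
So the global minimum of h is P(-1) + Q(3) + 4 = -1 − 18 + 4 = -15, attained at (-1, 3).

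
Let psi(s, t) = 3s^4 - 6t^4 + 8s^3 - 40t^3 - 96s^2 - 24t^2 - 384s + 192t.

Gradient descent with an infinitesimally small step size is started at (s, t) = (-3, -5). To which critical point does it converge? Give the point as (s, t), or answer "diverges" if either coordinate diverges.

diverges

psi is separable, so gradient descent decouples: s follows -∂psi/∂s, t follows -∂psi/∂t.
∂psi/∂s = 12(s - 4)(s + 2)(s + 4); at s=-3 this is 84, so s decreases.
∂psi/∂t = -24(t - 1)(t + 2)(t + 4); at t=-5 this is 432, so t decreases.
The t-coordinate has no critical point in that direction and runs off to infinity.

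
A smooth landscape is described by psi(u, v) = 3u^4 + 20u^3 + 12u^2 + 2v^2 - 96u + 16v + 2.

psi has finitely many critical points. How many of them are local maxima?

0

psi separates as a function of u plus a function of v, so ∇psi=0 decouples.
∂psi/∂u = 12(u - 1)(u + 2)(u + 4) = 0 at u ∈ {-4, -2, 1}; ∂psi/∂v = 4(v + 4) = 0 at v ∈ {-4}.
The Hessian is diagonal: diag(psi_uu, psi_vv). Second derivatives: psi_uu(-4)=120, psi_uu(-2)=-72, psi_uu(1)=180; psi_vv(-4)=4.
Local maxima occur where both diagonal entries negative: none. Count: 0.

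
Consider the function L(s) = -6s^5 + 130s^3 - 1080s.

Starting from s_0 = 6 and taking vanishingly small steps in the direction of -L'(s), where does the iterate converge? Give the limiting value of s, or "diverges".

diverges

L'(s) = -30(s - 3)(s - 2)(s + 2)(s + 3), so L'(6) = -25920.
Gradient descent moves in the -L' direction, i.e. s is increasing.
There is no critical point above s=6, and L' keeps the same sign, so the iterate runs off to +∞.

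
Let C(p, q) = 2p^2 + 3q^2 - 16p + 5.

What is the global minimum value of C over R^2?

-27

C(p,q) separates as A(p) + B(q) + 5, so its minimum is min A + min B + 5.
A'(p) = 4p - 16 vanishes at p ∈ {4}; B'(q) = 6q vanishes at q ∈ {0}.
Local minima of A (where A''>0): A(4)=-32. Local minima of B: B(0)=0.
So the global minimum of C is A(4) + B(0) + 5 = -32 + 0 + 5 = -27, attained at (4, 0).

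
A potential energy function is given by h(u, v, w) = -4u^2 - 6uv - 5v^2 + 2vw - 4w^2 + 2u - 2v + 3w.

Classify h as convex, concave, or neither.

concave

h is quadratic, so its Hessian is the constant matrix H = [[-8, -6, 0], [-6, -10, 2], [0, 2, -8]].
Leading principal minors: -8, 44, -320.
Signs alternate −, +, − ⇒ H ≺ 0 ⇒ concave.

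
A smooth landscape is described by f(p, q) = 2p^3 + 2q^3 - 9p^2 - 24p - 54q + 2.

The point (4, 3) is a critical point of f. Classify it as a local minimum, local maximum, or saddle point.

The mixed partial ∂²f/∂p∂q is 0, so the Hessian at any point is diag(f_pp, f_qq) = diag(6(2p - 3), 12q).
At (4, 3): H = diag(30, 36).
Both eigenvalues are positive, so H is positive definite: a local minimum.

local minimum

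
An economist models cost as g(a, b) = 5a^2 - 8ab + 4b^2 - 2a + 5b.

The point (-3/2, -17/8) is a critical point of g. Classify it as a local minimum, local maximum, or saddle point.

The Hessian of g is constant: H = [[10, -8], [-8, 8]].
det(H) = 10·8 − (-8)² = 16.
det(H) > 0 and tr(H) = 18 > 0, so H is positive definite and the point is a local minimum.

local minimum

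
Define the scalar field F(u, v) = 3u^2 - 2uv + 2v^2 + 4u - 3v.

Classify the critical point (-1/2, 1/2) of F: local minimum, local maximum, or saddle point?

The Hessian of F is constant: H = [[6, -2], [-2, 4]].
det(H) = 6·4 − (-2)² = 20.
det(H) > 0 and tr(H) = 10 > 0, so H is positive definite and the point is a local minimum.

local minimum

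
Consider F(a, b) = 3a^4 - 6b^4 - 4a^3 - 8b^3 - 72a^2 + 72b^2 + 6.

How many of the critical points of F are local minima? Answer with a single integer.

F separates as a function of a plus a function of b, so ∇F=0 decouples.
∂F/∂a = 12a(a - 4)(a + 3) = 0 at a ∈ {-3, 0, 4}; ∂F/∂b = -24b(b - 2)(b + 3) = 0 at b ∈ {-3, 0, 2}.
The Hessian is diagonal: diag(F_aa, F_bb). Second derivatives: F_aa(-3)=252, F_aa(0)=-144, F_aa(4)=336; F_bb(-3)=-360, F_bb(0)=144, F_bb(2)=-240.
Local minima occur where both diagonal entries positive: (-3, 0), (4, 0). Count: 2.

2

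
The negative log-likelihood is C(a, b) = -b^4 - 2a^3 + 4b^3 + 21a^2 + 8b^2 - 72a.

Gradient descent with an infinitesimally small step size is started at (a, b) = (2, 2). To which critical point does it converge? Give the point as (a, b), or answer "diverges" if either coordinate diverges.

(3, 0)

C is separable, so gradient descent decouples: a follows -∂C/∂a, b follows -∂C/∂b.
∂C/∂a = -6(a - 4)(a - 3); at a=2 this is -12, so a increases.
∂C/∂b = -4b(b - 4)(b + 1); at b=2 this is 48, so b decreases.
a converges to its nearest critical value 3 (a local min of the a-part); b converges to 0. The iterate converges to (3, 0).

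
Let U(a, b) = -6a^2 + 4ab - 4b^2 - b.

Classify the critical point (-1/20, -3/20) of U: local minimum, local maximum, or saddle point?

local maximum

The Hessian of U is constant: H = [[-12, 4], [4, -8]].
det(H) = (-12)·(-8) − 4² = 80.
det(H) > 0 and tr(H) = -20 < 0, so H is negative definite and the point is a local maximum.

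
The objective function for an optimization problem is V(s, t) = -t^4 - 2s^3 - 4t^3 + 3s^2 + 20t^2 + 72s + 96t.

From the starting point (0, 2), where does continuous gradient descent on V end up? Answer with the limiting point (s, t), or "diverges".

(-3, -2)

V is separable, so gradient descent decouples: s follows -∂V/∂s, t follows -∂V/∂t.
∂V/∂s = -6(s - 4)(s + 3); at s=0 this is 72, so s decreases.
∂V/∂t = -4(t - 3)(t + 2)(t + 4); at t=2 this is 96, so t decreases.
s converges to its nearest critical value -3 (a local min of the s-part); t converges to -2. The iterate converges to (-3, -2).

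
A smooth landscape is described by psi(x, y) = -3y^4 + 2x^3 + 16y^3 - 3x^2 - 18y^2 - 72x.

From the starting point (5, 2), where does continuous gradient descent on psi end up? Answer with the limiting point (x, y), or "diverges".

psi is separable, so gradient descent decouples: x follows -∂psi/∂x, y follows -∂psi/∂y.
∂psi/∂x = 6(x - 4)(x + 3); at x=5 this is 48, so x decreases.
∂psi/∂y = -12y(y - 3)(y - 1); at y=2 this is 24, so y decreases.
x converges to its nearest critical value 4 (a local min of the x-part); y converges to 1. The iterate converges to (4, 1).

(4, 1)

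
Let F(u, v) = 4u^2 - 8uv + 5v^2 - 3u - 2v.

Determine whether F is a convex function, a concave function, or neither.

convex

F is quadratic, so its Hessian is the constant matrix H = [[8, -8], [-8, 10]].
det(H) = 16, tr(H) = 18.
det(H) > 0 and tr(H) > 0, so H is positive definite everywhere: convex.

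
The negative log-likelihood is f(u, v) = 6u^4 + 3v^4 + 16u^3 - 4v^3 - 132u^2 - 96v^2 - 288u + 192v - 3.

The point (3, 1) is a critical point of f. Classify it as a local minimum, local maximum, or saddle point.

The mixed partial ∂²f/∂u∂v is 0, so the Hessian at any point is diag(f_uu, f_vv) = diag(24(3u^2 + 4u - 11), 12(3v^2 - 2v - 16)).
At (3, 1): H = diag(672, -180).
The eigenvalues have opposite signs, so H is indefinite: a saddle point.

saddle point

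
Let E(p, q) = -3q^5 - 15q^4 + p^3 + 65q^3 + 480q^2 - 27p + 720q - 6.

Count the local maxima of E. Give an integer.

2

E separates as a function of p plus a function of q, so ∇E=0 decouples.
∂E/∂p = 3(p - 3)(p + 3) = 0 at p ∈ {-3, 3}; ∂E/∂q = -15(q - 4)(q + 1)(q + 3)(q + 4) = 0 at q ∈ {-4, -3, -1, 4}.
The Hessian is diagonal: diag(E_pp, E_qq). Second derivatives: E_pp(-3)=-18, E_pp(3)=18; E_qq(-4)=360, E_qq(-3)=-210, E_qq(-1)=450, E_qq(4)=-4200.
Local maxima occur where both diagonal entries negative: (-3, -3), (-3, 4). Count: 2.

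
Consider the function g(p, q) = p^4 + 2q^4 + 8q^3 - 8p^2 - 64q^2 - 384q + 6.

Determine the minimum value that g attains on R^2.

-1546

g(p,q) separates as A(p) + B(q) + 6, so its minimum is min A + min B + 6.
A'(p) = 4p(p - 2)(p + 2) vanishes at p ∈ {-2, 0, 2}; B'(q) = 8(q - 4)(q + 3)(q + 4) vanishes at q ∈ {-4, -3, 4}.
Local minima of A (where A''>0): A(-2)=-16, A(2)=-16. Local minima of B: B(-4)=512, B(4)=-1536.
So the global minimum of g is A(-2) + B(4) + 6 = -16 − 1536 + 6 = -1546, attained at (-2, 4).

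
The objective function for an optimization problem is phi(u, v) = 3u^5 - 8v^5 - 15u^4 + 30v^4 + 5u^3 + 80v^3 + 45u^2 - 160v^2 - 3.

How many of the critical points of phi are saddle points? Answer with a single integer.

8

phi separates as a function of u plus a function of v, so ∇phi=0 decouples.
∂phi/∂u = 15u(u - 3)(u - 2)(u + 1) = 0 at u ∈ {-1, 0, 2, 3}; ∂phi/∂v = -40v(v - 4)(v - 1)(v + 2) = 0 at v ∈ {-2, 0, 1, 4}.
The Hessian is diagonal: diag(phi_uu, phi_vv). Second derivatives: phi_uu(-1)=-180, phi_uu(0)=90, phi_uu(2)=-90, phi_uu(3)=180; phi_vv(-2)=1440, phi_vv(0)=-320, phi_vv(1)=360, phi_vv(4)=-2880.
Saddle points occur where the two diagonal entries have opposite signs: (-1, -2), (-1, 1), (0, 0), (0, 4), (2, -2), (2, 1), (3, 0), (3, 4). Count: 8.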